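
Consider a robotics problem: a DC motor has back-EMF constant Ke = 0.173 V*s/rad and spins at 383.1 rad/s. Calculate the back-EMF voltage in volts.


V_emf = Ke * omega = 0.173*383.1 = 66.2763

66.2763 V


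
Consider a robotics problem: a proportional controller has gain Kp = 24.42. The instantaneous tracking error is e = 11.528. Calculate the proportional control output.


u_P = Kp * e = 24.42 * 11.528 = 281.5138

281.5138


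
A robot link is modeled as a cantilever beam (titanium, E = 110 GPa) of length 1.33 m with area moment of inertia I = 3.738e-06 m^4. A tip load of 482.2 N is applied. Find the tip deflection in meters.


delta = F*L^3/(3*E*I) = 482.2*1.33^3/(3*1.100e+11*3.738e-06)
      = 1134.4415614/1233540 = 9.1966e-04

9.1966e-04 m


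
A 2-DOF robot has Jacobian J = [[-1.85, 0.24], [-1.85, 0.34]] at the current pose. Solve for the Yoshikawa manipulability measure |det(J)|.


det(J) = -1.85*0.34 - (0.24)*(-1.85) = -0.1850
|det(J)| = 0.1850

0.1850


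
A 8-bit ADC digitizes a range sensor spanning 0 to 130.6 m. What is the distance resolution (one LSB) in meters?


res = range / 2^n = 130.6/2^8 = 130.6/256 = 0.5102

0.5102 m


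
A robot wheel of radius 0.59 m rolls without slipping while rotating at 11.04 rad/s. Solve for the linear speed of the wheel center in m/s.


v = omega * r = 11.04 * 0.59 = 6.5136

6.5136 m/s


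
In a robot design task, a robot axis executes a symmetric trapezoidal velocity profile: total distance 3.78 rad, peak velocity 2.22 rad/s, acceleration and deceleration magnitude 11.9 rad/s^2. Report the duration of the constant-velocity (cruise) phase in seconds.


t_acc = v/a = 0.186555 s, d_acc = v^2/(2a) = 0.207076 rad each
d_cruise = 3.78 - 2*0.207076 = 3.365848 rad
t_cruise = d_cruise/v = 3.365848/2.22 = 1.5161

1.5161 s


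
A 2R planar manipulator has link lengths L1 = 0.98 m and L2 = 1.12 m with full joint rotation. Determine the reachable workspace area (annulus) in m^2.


r_max = L1 + L2 = 2.1000, r_min = |L1 - L2| = 0.1400
A = pi*(r_max^2 - r_min^2) = pi*(4.4100 - 0.0196) = 13.7928

13.7928 m^2


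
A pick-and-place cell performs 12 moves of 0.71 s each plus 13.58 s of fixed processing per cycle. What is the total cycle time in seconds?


T = 12*0.71 + 13.58 = 22.1000

22.1000 s


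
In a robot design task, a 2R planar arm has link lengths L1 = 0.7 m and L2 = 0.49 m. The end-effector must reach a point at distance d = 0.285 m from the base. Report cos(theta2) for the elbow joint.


cos(th2) = (d^2 - L1^2 - L2^2)/(2*L1*L2) = (0.285^2 - 0.7^2 - 0.49^2)/(2*0.7*0.49) = -0.9459

-0.9459


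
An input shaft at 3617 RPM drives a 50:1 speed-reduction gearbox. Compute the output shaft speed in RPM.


omega_out = omega_in / N = 3617 / 50 = 72.3400

72.3400 RPM


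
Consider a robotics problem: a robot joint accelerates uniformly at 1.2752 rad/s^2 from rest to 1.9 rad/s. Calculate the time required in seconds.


t = delta_omega / alpha = 1.9 / 1.2752 = 1.4900

1.4900 s


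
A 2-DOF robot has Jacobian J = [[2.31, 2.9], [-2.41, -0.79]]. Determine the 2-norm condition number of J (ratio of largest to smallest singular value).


JJ^T eigenvalues: trace(JJ^T) = 20.1783, det(JJ^T) = det(J)^2 = 26.66792881
s_max^2 = (20.1783 + sqrt(300.49207565))/2 = 18.75650363
s_min^2 = (20.1783 - sqrt(300.49207565))/2 = 1.42179637
kappa = s_max/s_min = sqrt(18.75650363/1.42179637) = 3.6321

3.6321


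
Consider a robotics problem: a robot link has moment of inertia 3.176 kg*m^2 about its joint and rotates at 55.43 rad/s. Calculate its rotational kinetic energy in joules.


KE = (1/2)*I*omega^2 = 0.5*3.176*55.43^2 = 4879.1060

4879.1060 J


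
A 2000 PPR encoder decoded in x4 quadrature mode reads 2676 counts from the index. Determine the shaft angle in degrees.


angle = counts * 360 / (PPR*4) = 2676 * 360 / 8000 = 120.4200

120.4200 degrees


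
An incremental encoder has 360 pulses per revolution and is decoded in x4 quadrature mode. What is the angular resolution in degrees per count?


resolution = 360 / (PPR * 4) = 360 / 1440 = 0.2500

0.2500 degrees


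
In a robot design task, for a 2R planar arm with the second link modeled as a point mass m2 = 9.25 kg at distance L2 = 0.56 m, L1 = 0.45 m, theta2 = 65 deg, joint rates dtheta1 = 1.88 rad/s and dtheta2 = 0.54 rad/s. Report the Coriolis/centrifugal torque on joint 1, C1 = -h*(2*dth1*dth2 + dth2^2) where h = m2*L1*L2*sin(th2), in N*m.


h = m2*L1*L2*sin(th2) = 9.25*0.45*0.56*sin(65 deg) = 2.112603
C1 = -h*(2*1.88*0.54 + 0.54^2) = -2.112603*2.3220 = -4.9055

-4.9055 N*m


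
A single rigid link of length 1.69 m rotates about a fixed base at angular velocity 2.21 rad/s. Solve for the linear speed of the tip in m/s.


v = L*omega = 1.69 * 2.21 = 3.7349

3.7349 m/s


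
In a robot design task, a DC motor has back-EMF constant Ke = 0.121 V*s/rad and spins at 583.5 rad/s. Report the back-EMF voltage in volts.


V_emf = Ke * omega = 0.121*583.5 = 70.6035

70.6035 V


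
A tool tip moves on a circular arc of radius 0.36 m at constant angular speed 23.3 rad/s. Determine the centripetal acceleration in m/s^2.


a_c = omega^2 * r = 23.3^2 * 0.36 = 195.4404

195.4404 m/s^2


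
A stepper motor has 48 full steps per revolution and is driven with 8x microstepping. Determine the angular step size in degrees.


step = 360/(48*8) = 360/384 = 0.9375

0.9375 degrees


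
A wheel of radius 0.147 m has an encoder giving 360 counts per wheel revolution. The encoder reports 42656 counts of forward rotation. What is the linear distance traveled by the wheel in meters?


revs = 42656/360 = 118.488889
d = revs * 2*pi*r = 118.488889 * 2*pi*0.147 = 109.4397

109.4397 m


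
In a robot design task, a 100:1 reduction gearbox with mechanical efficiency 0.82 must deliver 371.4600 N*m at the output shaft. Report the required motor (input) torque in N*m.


tau_in = tau_out / (N * eta) = 371.4600 / (100 * 0.82) = 4.5300

4.5300 N*m


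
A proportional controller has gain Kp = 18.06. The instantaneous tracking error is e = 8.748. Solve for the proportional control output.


u_P = Kp * e = 18.06 * 8.748 = 157.9889

157.9889


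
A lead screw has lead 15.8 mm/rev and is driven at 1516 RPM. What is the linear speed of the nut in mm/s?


v = lead * (RPM/60) = 15.8*1516/60 = 399.2133

399.2133 mm/s


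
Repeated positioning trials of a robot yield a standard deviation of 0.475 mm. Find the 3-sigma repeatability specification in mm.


repeatability = 3*sigma = 3*0.475 = 1.4250

1.4250 mm


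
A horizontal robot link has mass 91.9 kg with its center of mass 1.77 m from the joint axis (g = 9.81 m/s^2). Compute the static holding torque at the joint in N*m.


tau = m*g*L = 91.9 * 9.81 * 1.77 = 1595.7240

1595.7240 N*m


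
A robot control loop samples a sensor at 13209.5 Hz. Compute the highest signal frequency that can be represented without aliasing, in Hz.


f_max = f_s/2 = 13209.5/2 = 6604.7500

6604.7500 Hz


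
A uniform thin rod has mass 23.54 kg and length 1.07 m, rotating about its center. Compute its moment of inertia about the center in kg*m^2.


I = (1/12)*m*L^2 = (1/12)*23.54*1.07^2 = 2.2459

2.2459 kg*m^2


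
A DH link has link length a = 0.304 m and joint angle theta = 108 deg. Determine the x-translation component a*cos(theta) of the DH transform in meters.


a*cos(theta) = 0.304*cos(108 deg) = -0.0939

-0.0939 m


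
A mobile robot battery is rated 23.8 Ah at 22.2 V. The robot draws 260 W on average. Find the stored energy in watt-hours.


E = capacity * V = 23.8*22.2 = 528.3600

528.3600 Wh


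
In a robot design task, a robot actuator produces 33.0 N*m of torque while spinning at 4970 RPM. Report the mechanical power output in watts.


omega = 4970 * 2*pi/60 = 520.457183 rad/s
P = tau * omega = 33.0 * 520.457183 = 17175.0870

17175.0870 W


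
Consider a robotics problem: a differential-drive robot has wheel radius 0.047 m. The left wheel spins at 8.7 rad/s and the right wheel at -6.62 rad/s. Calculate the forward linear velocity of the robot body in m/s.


v = r*(wR + wL)/2 = 0.047*(-6.62 + 8.7)/2 = 0.0489

0.0489 m/s


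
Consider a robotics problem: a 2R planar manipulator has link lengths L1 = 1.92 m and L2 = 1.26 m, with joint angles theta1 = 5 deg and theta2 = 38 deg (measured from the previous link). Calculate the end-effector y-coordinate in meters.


y = L1*sin(th1) + L2*sin(th1+th2) = 1.92*sin(5 deg) + 1.26*sin(43 deg) = 1.0267

1.0267 m


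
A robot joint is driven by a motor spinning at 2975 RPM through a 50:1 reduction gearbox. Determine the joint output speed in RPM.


omega_joint = omega_motor / N = 2975 / 50 = 59.5000

59.5000 RPM


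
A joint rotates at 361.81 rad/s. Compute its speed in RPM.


RPM = 361.81 * 60/(2*pi) = 3455.0310

3455.0310 RPM


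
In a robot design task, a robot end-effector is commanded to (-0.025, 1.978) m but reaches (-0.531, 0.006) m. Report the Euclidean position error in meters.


dx = -0.531 - (-0.025) = -0.5060, dy = 0.006 - (1.978) = -1.9720
err = sqrt(0.256036 + 3.888784) = 2.0359

2.0359 m


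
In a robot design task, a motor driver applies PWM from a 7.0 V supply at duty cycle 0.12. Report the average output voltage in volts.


V_avg = V_supply * D = 7.0*0.12 = 0.8400

0.8400 V


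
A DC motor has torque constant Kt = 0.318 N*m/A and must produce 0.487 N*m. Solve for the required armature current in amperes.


I = tau / Kt = 0.487/0.318 = 1.5314

1.5314 A


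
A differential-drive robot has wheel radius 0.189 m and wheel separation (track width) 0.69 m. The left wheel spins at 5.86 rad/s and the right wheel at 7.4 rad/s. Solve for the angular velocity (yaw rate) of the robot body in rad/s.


omega = r*(wR - wL)/L = 0.189*(7.4 - (5.86))/0.69 = 0.4218

0.4218 rad/s


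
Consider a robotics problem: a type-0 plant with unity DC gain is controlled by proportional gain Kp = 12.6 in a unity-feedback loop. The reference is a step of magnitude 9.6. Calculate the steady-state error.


e_ss = R/(1 + Kp) = 9.6/(1 + 12.6) = 9.6/13.6000 = 0.7059

0.7059


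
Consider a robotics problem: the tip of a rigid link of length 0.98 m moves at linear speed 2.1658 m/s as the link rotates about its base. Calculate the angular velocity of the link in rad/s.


omega = v / L = 2.1658 / 0.98 = 2.2100

2.2100 rad/s


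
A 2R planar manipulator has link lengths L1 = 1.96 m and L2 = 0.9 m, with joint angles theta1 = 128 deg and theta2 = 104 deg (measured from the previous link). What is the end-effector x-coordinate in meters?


x = L1*cos(th1) + L2*cos(th1+th2) = 1.96*cos(128 deg) + 0.9*cos(232 deg) = -1.7608

-1.7608 m


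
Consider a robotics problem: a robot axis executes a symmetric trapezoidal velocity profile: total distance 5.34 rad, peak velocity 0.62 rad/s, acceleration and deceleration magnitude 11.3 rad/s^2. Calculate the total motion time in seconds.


t_acc = v/a = 0.62/11.3 = 0.054867 s
d_acc = v^2/(2a) = 0.017009 rad (each ramp)
d_cruise = 5.34 - 2*0.017009 = 5.305982 rad
t_cruise = 5.305982/0.62 = 8.558035 s
t_total = 2*0.054867 + 8.558035 = 8.6678

8.6678 s


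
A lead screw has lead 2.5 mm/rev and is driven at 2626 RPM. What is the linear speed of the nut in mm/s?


v = lead * (RPM/60) = 2.5*2626/60 = 109.4167

109.4167 mm/s


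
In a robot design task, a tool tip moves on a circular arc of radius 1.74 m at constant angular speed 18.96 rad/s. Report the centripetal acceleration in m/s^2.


a_c = omega^2 * r = 18.96^2 * 1.74 = 625.4980

625.4980 m/s^2


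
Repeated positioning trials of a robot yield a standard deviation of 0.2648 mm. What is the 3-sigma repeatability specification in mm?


repeatability = 3*sigma = 3*0.2648 = 0.7944

0.7944 mm


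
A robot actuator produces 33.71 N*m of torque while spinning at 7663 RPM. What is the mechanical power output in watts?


omega = 7663 * 2*pi/60 = 802.467483 rad/s
P = tau * omega = 33.71 * 802.467483 = 27051.1789

27051.1789 W


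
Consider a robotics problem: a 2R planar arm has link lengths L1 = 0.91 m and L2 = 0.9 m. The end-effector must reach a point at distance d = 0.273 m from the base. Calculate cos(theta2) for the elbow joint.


cos(th2) = (d^2 - L1^2 - L2^2)/(2*L1*L2) = (0.273^2 - 0.91^2 - 0.9^2)/(2*0.91*0.9) = -0.9546

-0.9546


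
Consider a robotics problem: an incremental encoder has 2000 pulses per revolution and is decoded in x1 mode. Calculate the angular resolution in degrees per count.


resolution = 360 / (PPR * 1) = 360 / 2000 = 0.1800

0.1800 degrees


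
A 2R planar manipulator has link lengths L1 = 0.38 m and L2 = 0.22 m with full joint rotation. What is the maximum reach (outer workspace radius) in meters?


r_max = L1 + L2 = 0.38 + 0.22 = 0.6000

0.6000 m


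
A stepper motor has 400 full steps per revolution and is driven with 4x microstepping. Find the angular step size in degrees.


step = 360/(400*4) = 360/1600 = 0.2250

0.2250 degrees


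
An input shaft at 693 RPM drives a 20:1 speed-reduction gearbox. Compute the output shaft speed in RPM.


omega_out = omega_in / N = 693 / 20 = 34.6500

34.6500 RPM


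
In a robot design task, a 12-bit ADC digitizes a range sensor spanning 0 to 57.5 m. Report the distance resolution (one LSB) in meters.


res = range / 2^n = 57.5/2^12 = 57.5/4096 = 0.0140

0.0140 m


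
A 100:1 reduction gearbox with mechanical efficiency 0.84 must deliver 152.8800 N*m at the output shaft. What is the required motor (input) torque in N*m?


tau_in = tau_out / (N * eta) = 152.8800 / (100 * 0.84) = 1.8200

1.8200 N*m


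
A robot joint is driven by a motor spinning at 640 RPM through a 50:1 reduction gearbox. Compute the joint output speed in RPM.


omega_joint = omega_motor / N = 640 / 50 = 12.8000

12.8000 RPM


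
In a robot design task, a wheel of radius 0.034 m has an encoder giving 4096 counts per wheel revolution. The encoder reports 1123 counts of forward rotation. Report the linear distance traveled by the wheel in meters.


revs = 1123/4096 = 0.274170
d = revs * 2*pi*r = 0.274170 * 2*pi*0.034 = 0.0586

0.0586 m


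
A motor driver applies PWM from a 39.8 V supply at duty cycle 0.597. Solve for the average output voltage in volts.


V_avg = V_supply * D = 39.8*0.597 = 23.7606

23.7606 V


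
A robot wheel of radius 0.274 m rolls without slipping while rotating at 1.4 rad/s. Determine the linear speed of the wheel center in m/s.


v = omega * r = 1.4 * 0.274 = 0.3836

0.3836 m/s


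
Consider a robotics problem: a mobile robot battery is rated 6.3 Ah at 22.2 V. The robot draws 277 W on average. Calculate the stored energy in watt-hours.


E = capacity * V = 6.3*22.2 = 139.8600

139.8600 Wh


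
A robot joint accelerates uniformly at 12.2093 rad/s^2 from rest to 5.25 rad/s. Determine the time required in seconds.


t = delta_omega / alpha = 5.25 / 12.2093 = 0.4300

0.4300 s


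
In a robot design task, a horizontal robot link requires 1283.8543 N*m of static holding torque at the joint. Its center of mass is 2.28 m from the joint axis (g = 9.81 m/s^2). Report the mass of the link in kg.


m = tau / (g*L) = 1283.8543 / (9.81 * 2.28) = 57.4000

57.4000 kg


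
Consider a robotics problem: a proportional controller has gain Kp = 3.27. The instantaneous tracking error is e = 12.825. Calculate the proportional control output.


u_P = Kp * e = 3.27 * 12.825 = 41.9378

41.9378


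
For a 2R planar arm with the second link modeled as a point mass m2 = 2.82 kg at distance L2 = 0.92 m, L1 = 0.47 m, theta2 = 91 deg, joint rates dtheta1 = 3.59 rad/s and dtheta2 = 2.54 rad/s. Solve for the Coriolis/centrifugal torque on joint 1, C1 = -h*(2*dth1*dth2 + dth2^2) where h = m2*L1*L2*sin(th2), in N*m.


h = m2*L1*L2*sin(th2) = 2.82*0.47*0.92*sin(91 deg) = 1.219182
C1 = -h*(2*3.59*2.54 + 2.54^2) = -1.219182*24.6888 = -30.1001

-30.1001 N*m


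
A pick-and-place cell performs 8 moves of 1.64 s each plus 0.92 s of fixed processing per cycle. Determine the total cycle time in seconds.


T = 8*1.64 + 0.92 = 14.0400

14.0400 s


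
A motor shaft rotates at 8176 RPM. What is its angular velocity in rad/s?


omega = 8176 * 2*pi/60 = 856.1887

856.1887 rad/s


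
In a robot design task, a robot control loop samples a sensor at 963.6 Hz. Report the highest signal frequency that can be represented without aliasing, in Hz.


f_max = f_s/2 = 963.6/2 = 481.8000

481.8000 Hz


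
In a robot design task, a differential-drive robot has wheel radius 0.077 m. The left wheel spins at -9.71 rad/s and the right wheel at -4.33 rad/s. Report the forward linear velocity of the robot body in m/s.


v = r*(wR + wL)/2 = 0.077*(-4.33 + -9.71)/2 = -0.5405

-0.5405 m/s


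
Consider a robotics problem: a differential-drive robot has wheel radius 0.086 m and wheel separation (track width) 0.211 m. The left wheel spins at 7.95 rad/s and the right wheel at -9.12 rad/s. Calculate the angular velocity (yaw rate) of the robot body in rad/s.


omega = r*(wR - wL)/L = 0.086*(-9.12 - (7.95))/0.211 = -6.9574

-6.9574 rad/s


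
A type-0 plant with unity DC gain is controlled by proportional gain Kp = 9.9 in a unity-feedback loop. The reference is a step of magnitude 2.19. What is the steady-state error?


e_ss = R/(1 + Kp) = 2.19/(1 + 9.9) = 2.19/10.9000 = 0.2009

0.2009


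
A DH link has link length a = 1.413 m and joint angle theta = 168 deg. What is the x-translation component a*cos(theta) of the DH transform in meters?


a*cos(theta) = 1.413*cos(168 deg) = -1.3821

-1.3821 m


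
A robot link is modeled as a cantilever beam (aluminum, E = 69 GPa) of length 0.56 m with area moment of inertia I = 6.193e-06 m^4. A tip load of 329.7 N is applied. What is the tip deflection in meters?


delta = F*L^3/(3*E*I) = 329.7*0.56^3/(3*6.900e+10*6.193e-06)
      = 57.9005952/1281951 = 4.5166e-05

4.5166e-05 m


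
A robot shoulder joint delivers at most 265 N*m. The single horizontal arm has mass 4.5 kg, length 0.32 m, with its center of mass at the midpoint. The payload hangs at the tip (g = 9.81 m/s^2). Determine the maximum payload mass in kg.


tau_arm = m_arm*g*(L/2) = 4.5*9.81*0.32/2 = 7.0632 N*m
tau_payload = tau_max - tau_arm = 265 - 7.0632 = 257.9368
m_payload = tau_payload / (g*L) = 257.9368 / (9.81*0.32) = 82.1664

82.1664 kg


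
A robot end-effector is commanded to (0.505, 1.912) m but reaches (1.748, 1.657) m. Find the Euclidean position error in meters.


dx = 1.748 - (0.505) = 1.2430, dy = 1.657 - (1.912) = -0.2550
err = sqrt(1.545049 + 0.065025) = 1.2689

1.2689 m


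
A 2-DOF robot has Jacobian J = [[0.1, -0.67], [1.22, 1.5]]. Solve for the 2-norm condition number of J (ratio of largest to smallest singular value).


JJ^T eigenvalues: trace(JJ^T) = 4.1973, det(JJ^T) = det(J)^2 = 0.93586276
s_max^2 = (4.1973 + sqrt(13.87387625))/2 = 3.96103263
s_min^2 = (4.1973 - sqrt(13.87387625))/2 = 0.23626737
kappa = s_max/s_min = sqrt(3.96103263/0.23626737) = 4.0945

4.0945


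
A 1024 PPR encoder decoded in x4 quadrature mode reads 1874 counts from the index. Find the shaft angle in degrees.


angle = counts * 360 / (PPR*4) = 1874 * 360 / 4096 = 164.7070

164.7070 degrees


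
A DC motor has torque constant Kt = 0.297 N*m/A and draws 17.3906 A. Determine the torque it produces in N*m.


tau = Kt * I = 0.297*17.3906 = 5.1650

5.1650 N*m


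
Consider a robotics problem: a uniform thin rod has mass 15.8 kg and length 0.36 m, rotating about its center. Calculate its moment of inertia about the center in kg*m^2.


I = (1/12)*m*L^2 = (1/12)*15.8*0.36^2 = 0.1706

0.1706 kg*m^2


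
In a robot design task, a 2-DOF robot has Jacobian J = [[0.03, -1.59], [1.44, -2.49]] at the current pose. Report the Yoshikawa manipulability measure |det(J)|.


det(J) = 0.03*-2.49 - (-1.59)*(1.44) = 2.2149
|det(J)| = 2.2149

2.2149


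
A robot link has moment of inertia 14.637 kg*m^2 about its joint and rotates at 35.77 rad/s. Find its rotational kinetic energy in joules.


KE = (1/2)*I*omega^2 = 0.5*14.637*35.77^2 = 9363.9688

9363.9688 J


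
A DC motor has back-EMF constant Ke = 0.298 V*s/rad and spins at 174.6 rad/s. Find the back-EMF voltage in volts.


V_emf = Ke * omega = 0.298*174.6 = 52.0308

52.0308 V


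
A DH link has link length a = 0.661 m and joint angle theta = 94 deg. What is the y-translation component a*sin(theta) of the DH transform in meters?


a*sin(theta) = 0.661*sin(94 deg) = 0.6594

0.6594 m


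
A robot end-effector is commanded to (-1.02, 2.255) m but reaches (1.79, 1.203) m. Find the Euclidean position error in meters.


dx = 1.79 - (-1.02) = 2.8100, dy = 1.203 - (2.255) = -1.0520
err = sqrt(7.896100 + 1.106704) = 3.0005

3.0005 m


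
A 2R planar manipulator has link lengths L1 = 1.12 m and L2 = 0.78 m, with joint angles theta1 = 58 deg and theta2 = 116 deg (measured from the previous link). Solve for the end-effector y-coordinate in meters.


y = L1*sin(th1) + L2*sin(th1+th2) = 1.12*sin(58 deg) + 0.78*sin(174 deg) = 1.0313

1.0313 m


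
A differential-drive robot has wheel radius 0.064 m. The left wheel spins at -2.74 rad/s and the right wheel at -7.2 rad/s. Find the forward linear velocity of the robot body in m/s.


v = r*(wR + wL)/2 = 0.064*(-7.2 + -2.74)/2 = -0.3181

-0.3181 m/s


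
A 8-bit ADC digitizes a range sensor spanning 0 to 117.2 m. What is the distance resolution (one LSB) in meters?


res = range / 2^n = 117.2/2^8 = 117.2/256 = 0.4578

0.4578 m


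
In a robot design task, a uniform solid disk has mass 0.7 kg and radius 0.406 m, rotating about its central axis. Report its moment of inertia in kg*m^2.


I = (1/2)*m*R^2 = 0.5*0.7*0.406^2 = 0.0577

0.0577 kg*m^2


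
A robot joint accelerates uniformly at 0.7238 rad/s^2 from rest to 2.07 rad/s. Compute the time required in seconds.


t = delta_omega / alpha = 2.07 / 0.7238 = 2.8599

2.8599 s


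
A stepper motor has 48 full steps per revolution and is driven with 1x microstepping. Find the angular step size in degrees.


step = 360/(48*1) = 360/48 = 7.5000

7.5000 degrees


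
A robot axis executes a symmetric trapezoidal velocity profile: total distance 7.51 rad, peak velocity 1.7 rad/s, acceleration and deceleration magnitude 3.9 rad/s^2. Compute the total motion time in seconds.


t_acc = v/a = 1.7/3.9 = 0.435897 s
d_acc = v^2/(2a) = 0.370513 rad (each ramp)
d_cruise = 7.51 - 2*0.370513 = 6.768974 rad
t_cruise = 6.768974/1.7 = 3.981749 s
t_total = 2*0.435897 + 3.981749 = 4.8535

4.8535 s


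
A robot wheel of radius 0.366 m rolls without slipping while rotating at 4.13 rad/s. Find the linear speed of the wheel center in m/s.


v = omega * r = 4.13 * 0.366 = 1.5116

1.5116 m/s


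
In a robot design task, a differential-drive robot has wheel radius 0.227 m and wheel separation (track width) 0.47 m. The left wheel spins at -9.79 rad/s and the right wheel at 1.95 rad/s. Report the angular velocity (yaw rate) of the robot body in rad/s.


omega = r*(wR - wL)/L = 0.227*(1.95 - (-9.79))/0.47 = 5.6702

5.6702 rad/s


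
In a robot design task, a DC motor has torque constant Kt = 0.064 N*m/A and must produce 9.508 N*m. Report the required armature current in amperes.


I = tau / Kt = 9.508/0.064 = 148.5625

148.5625 A


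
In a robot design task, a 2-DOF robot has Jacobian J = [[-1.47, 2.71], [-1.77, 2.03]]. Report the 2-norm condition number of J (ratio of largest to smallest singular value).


JJ^T eigenvalues: trace(JJ^T) = 16.7588, det(JJ^T) = det(J)^2 = 3.28551876
s_max^2 = (16.7588 + sqrt(267.71530240))/2 = 16.56040395
s_min^2 = (16.7588 - sqrt(267.71530240))/2 = 0.19839605
kappa = s_max/s_min = sqrt(16.56040395/0.19839605) = 9.1363

9.1363


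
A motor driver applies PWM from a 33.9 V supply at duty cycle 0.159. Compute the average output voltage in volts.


V_avg = V_supply * D = 33.9*0.159 = 5.3901

5.3901 V


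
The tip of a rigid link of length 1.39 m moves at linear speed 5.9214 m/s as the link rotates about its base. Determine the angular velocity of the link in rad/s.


omega = v / L = 5.9214 / 1.39 = 4.2600

4.2600 rad/s


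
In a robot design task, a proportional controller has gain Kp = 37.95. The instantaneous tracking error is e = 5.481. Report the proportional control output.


u_P = Kp * e = 37.95 * 5.481 = 208.0040

208.0040


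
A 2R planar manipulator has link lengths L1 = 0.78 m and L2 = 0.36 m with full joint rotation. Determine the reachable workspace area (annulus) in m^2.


r_max = L1 + L2 = 1.1400, r_min = |L1 - L2| = 0.4200
A = pi*(r_max^2 - r_min^2) = pi*(1.2996 - 0.1764) = 3.5286

3.5286 m^2


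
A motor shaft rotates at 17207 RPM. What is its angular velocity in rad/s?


omega = 17207 * 2*pi/60 = 1801.9128

1801.9128 rad/s


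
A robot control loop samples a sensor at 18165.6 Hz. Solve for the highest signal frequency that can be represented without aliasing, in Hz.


f_max = f_s/2 = 18165.6/2 = 9082.8000

9082.8000 Hz


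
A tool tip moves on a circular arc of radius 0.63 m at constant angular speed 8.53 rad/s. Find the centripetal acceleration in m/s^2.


a_c = omega^2 * r = 8.53^2 * 0.63 = 45.8394

45.8394 m/s^2


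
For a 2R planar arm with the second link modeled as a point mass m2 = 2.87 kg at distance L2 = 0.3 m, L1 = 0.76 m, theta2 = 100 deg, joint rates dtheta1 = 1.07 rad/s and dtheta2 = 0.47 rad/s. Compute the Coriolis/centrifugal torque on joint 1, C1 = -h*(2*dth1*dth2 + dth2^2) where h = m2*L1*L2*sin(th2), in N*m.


h = m2*L1*L2*sin(th2) = 2.87*0.76*0.3*sin(100 deg) = 0.644419
C1 = -h*(2*1.07*0.47 + 0.47^2) = -0.644419*1.2267 = -0.7905

-0.7905 N*m


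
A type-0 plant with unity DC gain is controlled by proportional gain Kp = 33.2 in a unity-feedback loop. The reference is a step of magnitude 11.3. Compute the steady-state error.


e_ss = R/(1 + Kp) = 11.3/(1 + 33.2) = 11.3/34.2000 = 0.3304

0.3304


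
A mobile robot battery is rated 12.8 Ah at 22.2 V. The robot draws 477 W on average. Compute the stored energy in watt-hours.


E = capacity * V = 12.8*22.2 = 284.1600

284.1600 Wh


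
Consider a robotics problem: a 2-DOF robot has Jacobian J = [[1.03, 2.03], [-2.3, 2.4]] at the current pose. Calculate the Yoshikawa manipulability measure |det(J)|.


det(J) = 1.03*2.4 - (2.03)*(-2.3) = 7.1410
|det(J)| = 7.1410

7.1410


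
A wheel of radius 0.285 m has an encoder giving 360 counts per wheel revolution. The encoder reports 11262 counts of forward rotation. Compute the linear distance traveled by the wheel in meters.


revs = 11262/360 = 31.283333
d = revs * 2*pi*r = 31.283333 * 2*pi*0.285 = 56.0193

56.0193 m


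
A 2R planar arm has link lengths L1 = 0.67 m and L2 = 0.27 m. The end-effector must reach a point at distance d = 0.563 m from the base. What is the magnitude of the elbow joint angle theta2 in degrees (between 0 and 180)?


cos(th2) = (d^2 - L1^2 - L2^2)/(2*L1*L2) = (0.563^2 - 0.67^2 - 0.27^2)/(2*0.67*0.27) = -0.56614428
th2 = acos(-0.56614428) = 124.4818 deg

124.4818 degrees


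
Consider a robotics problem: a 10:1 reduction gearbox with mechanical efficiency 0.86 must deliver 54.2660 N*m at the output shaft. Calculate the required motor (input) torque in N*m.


tau_in = tau_out / (N * eta) = 54.2660 / (10 * 0.86) = 6.3100

6.3100 N*m


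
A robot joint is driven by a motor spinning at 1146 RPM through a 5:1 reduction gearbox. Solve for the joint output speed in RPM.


omega_joint = omega_motor / N = 1146 / 5 = 229.2000

229.2000 RPM


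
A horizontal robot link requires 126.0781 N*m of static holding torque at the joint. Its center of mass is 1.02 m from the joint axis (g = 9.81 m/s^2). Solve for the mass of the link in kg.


m = tau / (g*L) = 126.0781 / (9.81 * 1.02) = 12.6000

12.6000 kg


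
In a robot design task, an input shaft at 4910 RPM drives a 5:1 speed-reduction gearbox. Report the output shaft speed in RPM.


omega_out = omega_in / N = 4910 / 5 = 982.0000

982.0000 RPM


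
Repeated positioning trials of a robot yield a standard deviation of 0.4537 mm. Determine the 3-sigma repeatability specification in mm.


repeatability = 3*sigma = 3*0.4537 = 1.3611

1.3611 mm


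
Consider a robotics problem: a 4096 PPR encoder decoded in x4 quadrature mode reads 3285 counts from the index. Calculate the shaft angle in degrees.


angle = counts * 360 / (PPR*4) = 3285 * 360 / 16384 = 72.1802

72.1802 degrees


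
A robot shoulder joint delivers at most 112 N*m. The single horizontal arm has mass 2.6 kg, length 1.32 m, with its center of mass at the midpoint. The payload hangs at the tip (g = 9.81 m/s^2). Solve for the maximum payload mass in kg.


tau_arm = m_arm*g*(L/2) = 2.6*9.81*1.32/2 = 16.8340 N*m
tau_payload = tau_max - tau_arm = 112 - 16.8340 = 95.1660
m_payload = tau_payload / (g*L) = 95.1660 / (9.81*1.32) = 7.3492

7.3492 kg


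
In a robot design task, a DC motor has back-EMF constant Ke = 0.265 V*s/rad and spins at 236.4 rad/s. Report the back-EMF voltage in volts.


V_emf = Ke * omega = 0.265*236.4 = 62.6460

62.6460 V


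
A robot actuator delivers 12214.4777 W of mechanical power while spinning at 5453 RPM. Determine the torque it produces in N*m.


omega = 5453 * 2*pi/60 = 571.036825 rad/s
tau = P / omega = 12214.4777 / 571.036825 = 21.3900

21.3900 N*m


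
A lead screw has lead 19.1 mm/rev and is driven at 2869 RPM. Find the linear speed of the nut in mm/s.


v = lead * (RPM/60) = 19.1*2869/60 = 913.2983

913.2983 mm/s


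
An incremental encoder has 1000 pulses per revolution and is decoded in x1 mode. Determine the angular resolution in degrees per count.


resolution = 360 / (PPR * 1) = 360 / 1000 = 0.3600

0.3600 degrees


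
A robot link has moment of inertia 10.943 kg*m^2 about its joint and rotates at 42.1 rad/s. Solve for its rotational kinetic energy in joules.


KE = (1/2)*I*omega^2 = 0.5*10.943*42.1^2 = 9697.7413

9697.7413 J


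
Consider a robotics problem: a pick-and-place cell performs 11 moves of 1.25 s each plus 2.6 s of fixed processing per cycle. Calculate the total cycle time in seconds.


T = 11*1.25 + 2.6 = 16.3500

16.3500 s


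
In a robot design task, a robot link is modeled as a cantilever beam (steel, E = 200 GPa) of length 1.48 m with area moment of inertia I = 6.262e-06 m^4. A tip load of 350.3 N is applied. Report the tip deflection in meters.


delta = F*L^3/(3*E*I) = 350.3*1.48^3/(3*2.000e+11*6.262e-06)
      = 1135.5997376/3757200 = 3.0225e-04

3.0225e-04 m


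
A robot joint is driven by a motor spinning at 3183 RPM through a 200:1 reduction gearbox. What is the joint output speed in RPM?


omega_joint = omega_motor / N = 3183 / 200 = 15.9150

15.9150 RPM


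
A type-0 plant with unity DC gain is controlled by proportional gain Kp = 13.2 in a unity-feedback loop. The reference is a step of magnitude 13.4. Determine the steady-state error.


e_ss = R/(1 + Kp) = 13.4/(1 + 13.2) = 13.4/14.2000 = 0.9437

0.9437


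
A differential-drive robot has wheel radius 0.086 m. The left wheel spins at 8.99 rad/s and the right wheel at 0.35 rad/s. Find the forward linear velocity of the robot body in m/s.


v = r*(wR + wL)/2 = 0.086*(0.35 + 8.99)/2 = 0.4016

0.4016 m/s


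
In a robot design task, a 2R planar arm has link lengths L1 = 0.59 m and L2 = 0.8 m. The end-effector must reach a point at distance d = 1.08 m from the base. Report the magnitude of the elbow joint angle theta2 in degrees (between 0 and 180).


cos(th2) = (d^2 - L1^2 - L2^2)/(2*L1*L2) = (1.08^2 - 0.59^2 - 0.8^2)/(2*0.59*0.8) = 0.18887712
th2 = acos(0.18887712) = 79.1127 deg

79.1127 degrees


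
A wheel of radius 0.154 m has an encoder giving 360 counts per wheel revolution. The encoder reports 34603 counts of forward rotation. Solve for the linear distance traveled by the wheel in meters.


revs = 34603/360 = 96.119444
d = revs * 2*pi*r = 96.119444 * 2*pi*0.154 = 93.0062

93.0062 m


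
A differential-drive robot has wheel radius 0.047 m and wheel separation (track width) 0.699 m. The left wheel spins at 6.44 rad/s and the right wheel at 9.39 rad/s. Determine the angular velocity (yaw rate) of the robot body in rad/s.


omega = r*(wR - wL)/L = 0.047*(9.39 - (6.44))/0.699 = 0.1984

0.1984 rad/s


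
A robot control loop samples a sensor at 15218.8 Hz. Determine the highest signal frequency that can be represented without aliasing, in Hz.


f_max = f_s/2 = 15218.8/2 = 7609.4000

7609.4000 Hz


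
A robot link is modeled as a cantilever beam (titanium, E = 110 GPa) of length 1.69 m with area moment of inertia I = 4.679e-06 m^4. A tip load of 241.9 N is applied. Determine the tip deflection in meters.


delta = F*L^3/(3*E*I) = 241.9*1.69^3/(3*1.100e+11*4.679e-06)
      = 1167.6050971/1544070 = 7.5619e-04

7.5619e-04 m


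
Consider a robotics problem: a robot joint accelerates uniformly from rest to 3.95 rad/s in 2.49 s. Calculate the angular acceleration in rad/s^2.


alpha = delta_omega / t = 3.95 / 2.49 = 1.5863

1.5863 rad/s^2


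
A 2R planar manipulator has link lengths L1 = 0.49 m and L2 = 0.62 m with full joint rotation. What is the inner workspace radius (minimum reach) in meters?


r_min = |L1 - L2| = |0.49 - 0.62| = 0.1300

0.1300 m


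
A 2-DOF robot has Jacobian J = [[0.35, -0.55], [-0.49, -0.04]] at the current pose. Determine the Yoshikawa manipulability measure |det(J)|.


det(J) = 0.35*-0.04 - (-0.55)*(-0.49) = -0.2835
|det(J)| = 0.2835

0.2835


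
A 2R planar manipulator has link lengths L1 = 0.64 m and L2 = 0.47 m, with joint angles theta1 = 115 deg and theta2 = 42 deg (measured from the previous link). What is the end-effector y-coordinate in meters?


y = L1*sin(th1) + L2*sin(th1+th2) = 0.64*sin(115 deg) + 0.47*sin(157 deg) = 0.7637

0.7637 m


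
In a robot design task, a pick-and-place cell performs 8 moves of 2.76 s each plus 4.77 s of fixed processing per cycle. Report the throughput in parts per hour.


T_cycle = 8*2.76 + 4.77 = 26.8500 s
rate = 3600/T = 134.0782

134.0782 parts/hour


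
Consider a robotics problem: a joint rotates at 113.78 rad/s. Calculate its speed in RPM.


RPM = 113.78 * 60/(2*pi) = 1086.5190

1086.5190 RPM


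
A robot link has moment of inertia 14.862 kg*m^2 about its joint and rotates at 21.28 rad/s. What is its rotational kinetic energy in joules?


KE = (1/2)*I*omega^2 = 0.5*14.862*21.28^2 = 3365.0422

3365.0422 J


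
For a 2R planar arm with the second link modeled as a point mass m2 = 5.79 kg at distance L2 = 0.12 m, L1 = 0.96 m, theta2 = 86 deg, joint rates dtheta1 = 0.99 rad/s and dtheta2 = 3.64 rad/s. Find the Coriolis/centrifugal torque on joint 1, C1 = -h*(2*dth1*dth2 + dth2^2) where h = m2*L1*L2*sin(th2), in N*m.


h = m2*L1*L2*sin(th2) = 5.79*0.96*0.12*sin(86 deg) = 0.665383
C1 = -h*(2*0.99*3.64 + 3.64^2) = -0.665383*20.4568 = -13.6116

-13.6116 N*m


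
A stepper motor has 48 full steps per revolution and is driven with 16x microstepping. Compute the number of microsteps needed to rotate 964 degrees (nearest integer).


step_size = 360/(48*16) = 360/768 = 0.468750 deg
n = 964/(360/768) = 964*768/360 = 2056.5333 -> 2057

2057 steps


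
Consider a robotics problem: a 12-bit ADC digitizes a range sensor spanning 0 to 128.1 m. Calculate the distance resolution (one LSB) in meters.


res = range / 2^n = 128.1/2^12 = 128.1/4096 = 0.0313

0.0313 m


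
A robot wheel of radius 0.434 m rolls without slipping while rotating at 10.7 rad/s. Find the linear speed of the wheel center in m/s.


v = omega * r = 10.7 * 0.434 = 4.6438

4.6438 m/s


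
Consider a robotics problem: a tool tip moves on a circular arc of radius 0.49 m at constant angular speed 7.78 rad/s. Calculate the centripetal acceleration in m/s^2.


a_c = omega^2 * r = 7.78^2 * 0.49 = 29.6589

29.6589 m/s^2


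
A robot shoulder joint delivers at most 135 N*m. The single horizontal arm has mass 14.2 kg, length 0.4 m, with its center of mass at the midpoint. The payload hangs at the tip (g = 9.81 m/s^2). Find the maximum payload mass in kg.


tau_arm = m_arm*g*(L/2) = 14.2*9.81*0.4/2 = 27.8604 N*m
tau_payload = tau_max - tau_arm = 135 - 27.8604 = 107.1396
m_payload = tau_payload / (g*L) = 107.1396 / (9.81*0.4) = 27.3037

27.3037 kg


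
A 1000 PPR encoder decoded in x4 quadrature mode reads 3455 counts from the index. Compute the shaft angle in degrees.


angle = counts * 360 / (PPR*4) = 3455 * 360 / 4000 = 310.9500

310.9500 degrees


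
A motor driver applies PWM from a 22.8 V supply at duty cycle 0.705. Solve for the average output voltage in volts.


V_avg = V_supply * D = 22.8*0.705 = 16.0740

16.0740 V


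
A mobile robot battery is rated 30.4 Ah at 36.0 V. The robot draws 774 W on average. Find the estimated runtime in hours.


E = 30.4*36.0 = 1094.4000 Wh
t = E/P = 1094.4000/774 = 1.4140

1.4140 hours


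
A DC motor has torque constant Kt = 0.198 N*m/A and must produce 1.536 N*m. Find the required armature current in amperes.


I = tau / Kt = 1.536/0.198 = 7.7576

7.7576 A


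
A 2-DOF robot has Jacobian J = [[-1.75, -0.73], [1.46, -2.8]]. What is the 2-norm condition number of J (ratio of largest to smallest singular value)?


JJ^T eigenvalues: trace(JJ^T) = 13.5670, det(JJ^T) = det(J)^2 = 35.59076964
s_max^2 = (13.5670 + sqrt(41.70041044))/2 = 10.01229275
s_min^2 = (13.5670 - sqrt(41.70041044))/2 = 3.55470725
kappa = s_max/s_min = sqrt(10.01229275/3.55470725) = 1.6783

1.6783


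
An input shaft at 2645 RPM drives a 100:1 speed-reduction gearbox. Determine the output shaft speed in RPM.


omega_out = omega_in / N = 2645 / 100 = 26.4500

26.4500 RPM


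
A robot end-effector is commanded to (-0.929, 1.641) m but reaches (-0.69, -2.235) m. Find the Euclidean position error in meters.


dx = -0.69 - (-0.929) = 0.2390, dy = -2.235 - (1.641) = -3.8760
err = sqrt(0.057121 + 15.023376) = 3.8834

3.8834 m


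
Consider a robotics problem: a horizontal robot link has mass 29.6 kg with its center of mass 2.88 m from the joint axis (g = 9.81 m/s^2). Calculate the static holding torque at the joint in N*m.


tau = m*g*L = 29.6 * 9.81 * 2.88 = 836.2829

836.2829 N*m


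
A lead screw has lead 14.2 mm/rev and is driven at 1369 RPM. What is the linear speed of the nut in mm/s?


v = lead * (RPM/60) = 14.2*1369/60 = 323.9967

323.9967 mm/s


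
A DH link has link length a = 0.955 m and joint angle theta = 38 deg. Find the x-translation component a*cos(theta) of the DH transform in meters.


a*cos(theta) = 0.955*cos(38 deg) = 0.7526

0.7526 m


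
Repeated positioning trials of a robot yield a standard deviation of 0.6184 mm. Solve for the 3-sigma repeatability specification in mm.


repeatability = 3*sigma = 3*0.6184 = 1.8552

1.8552 mm


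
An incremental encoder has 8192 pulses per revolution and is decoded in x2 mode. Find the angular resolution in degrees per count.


resolution = 360 / (PPR * 2) = 360 / 16384 = 0.0220

0.0220 degrees


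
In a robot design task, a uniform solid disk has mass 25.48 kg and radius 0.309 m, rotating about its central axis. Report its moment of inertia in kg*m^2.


I = (1/2)*m*R^2 = 0.5*25.48*0.309^2 = 1.2164

1.2164 kg*m^2


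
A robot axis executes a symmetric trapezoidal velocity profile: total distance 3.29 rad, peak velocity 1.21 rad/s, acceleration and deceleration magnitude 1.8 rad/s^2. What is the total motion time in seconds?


t_acc = v/a = 1.21/1.8 = 0.672222 s
d_acc = v^2/(2a) = 0.406694 rad (each ramp)
d_cruise = 3.29 - 2*0.406694 = 2.476612 rad
t_cruise = 2.476612/1.21 = 2.046787 s
t_total = 2*0.672222 + 2.046787 = 3.3912

3.3912 s


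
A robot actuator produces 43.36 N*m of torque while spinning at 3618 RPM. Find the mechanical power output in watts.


omega = 3618 * 2*pi/60 = 378.876074 rad/s
P = tau * omega = 43.36 * 378.876074 = 16428.0666

16428.0666 W
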